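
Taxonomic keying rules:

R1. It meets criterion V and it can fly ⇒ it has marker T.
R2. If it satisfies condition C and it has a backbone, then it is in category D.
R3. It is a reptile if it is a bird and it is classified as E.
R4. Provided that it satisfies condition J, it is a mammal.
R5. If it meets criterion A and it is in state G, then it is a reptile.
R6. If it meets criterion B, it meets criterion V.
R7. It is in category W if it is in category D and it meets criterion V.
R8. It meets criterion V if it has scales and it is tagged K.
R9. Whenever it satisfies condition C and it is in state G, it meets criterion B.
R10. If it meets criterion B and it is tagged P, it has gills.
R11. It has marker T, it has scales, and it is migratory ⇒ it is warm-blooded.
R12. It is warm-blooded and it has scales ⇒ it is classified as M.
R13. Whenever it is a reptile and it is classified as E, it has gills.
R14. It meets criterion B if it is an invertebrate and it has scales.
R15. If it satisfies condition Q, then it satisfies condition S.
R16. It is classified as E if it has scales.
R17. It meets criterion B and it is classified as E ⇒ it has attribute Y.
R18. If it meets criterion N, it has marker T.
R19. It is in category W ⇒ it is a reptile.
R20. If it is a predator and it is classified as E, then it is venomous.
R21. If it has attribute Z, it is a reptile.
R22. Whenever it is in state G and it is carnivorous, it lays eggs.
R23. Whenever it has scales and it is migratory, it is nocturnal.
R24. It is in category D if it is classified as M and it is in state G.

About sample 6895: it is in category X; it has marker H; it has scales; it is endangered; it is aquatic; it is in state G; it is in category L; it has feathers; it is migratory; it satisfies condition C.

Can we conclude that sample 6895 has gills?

No

Forward chaining from the given facts derives: meets criterion B, is classified as E, has attribute Y, is nocturnal, meets criterion V.
Rules concluding "it has gills": R10 needs "it is tagged P"; R13 needs "it is a reptile" — none of these are established.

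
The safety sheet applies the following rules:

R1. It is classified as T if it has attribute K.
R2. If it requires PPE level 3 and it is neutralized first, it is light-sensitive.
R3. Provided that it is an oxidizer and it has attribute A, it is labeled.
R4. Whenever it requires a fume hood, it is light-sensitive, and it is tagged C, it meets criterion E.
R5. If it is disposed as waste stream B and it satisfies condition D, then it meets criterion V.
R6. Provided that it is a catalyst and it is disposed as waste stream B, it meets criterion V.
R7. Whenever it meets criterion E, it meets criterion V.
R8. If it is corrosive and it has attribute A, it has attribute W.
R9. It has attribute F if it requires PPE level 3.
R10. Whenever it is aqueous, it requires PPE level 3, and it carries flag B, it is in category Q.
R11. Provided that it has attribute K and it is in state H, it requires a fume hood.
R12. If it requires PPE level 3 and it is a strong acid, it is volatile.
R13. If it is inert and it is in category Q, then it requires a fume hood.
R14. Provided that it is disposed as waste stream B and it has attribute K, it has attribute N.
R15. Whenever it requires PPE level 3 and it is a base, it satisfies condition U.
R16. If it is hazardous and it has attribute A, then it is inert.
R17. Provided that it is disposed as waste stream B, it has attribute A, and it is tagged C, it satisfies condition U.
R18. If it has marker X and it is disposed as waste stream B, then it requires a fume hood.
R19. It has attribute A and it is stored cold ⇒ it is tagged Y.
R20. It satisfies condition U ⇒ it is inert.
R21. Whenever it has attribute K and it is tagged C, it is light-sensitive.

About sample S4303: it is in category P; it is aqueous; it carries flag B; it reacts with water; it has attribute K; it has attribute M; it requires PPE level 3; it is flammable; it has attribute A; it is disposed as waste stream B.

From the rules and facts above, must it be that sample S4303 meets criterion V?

No

Forward chaining from the given facts derives: is classified as T, has attribute F, is in category Q, has attribute N.
Rules concluding "it meets criterion V": R5 needs "it satisfies condition D"; R6 needs "it is a catalyst"; R7 needs "it meets criterion E" — none of these are established.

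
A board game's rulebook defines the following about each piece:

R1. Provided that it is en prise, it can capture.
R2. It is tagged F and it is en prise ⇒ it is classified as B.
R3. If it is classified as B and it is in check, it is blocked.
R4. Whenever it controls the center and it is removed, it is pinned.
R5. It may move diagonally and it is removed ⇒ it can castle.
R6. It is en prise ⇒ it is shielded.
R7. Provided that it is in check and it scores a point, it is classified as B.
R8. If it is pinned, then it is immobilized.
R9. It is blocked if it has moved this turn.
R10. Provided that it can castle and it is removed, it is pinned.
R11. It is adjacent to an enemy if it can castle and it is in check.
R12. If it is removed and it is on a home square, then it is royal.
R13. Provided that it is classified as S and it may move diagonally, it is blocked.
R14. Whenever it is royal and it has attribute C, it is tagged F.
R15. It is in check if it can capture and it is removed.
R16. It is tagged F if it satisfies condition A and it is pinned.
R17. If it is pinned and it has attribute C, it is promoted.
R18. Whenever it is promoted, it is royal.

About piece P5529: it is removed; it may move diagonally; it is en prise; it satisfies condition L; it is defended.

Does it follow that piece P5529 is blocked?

No

Forward chaining from the given facts derives: can capture, can castle, is shielded, is pinned, is in check, is immobilized, is adjacent to an enemy.
Rules concluding "it is blocked": R3 needs "it is classified as B"; R9 needs "it has moved this turn"; R13 needs "it is classified as S" — none of these are established.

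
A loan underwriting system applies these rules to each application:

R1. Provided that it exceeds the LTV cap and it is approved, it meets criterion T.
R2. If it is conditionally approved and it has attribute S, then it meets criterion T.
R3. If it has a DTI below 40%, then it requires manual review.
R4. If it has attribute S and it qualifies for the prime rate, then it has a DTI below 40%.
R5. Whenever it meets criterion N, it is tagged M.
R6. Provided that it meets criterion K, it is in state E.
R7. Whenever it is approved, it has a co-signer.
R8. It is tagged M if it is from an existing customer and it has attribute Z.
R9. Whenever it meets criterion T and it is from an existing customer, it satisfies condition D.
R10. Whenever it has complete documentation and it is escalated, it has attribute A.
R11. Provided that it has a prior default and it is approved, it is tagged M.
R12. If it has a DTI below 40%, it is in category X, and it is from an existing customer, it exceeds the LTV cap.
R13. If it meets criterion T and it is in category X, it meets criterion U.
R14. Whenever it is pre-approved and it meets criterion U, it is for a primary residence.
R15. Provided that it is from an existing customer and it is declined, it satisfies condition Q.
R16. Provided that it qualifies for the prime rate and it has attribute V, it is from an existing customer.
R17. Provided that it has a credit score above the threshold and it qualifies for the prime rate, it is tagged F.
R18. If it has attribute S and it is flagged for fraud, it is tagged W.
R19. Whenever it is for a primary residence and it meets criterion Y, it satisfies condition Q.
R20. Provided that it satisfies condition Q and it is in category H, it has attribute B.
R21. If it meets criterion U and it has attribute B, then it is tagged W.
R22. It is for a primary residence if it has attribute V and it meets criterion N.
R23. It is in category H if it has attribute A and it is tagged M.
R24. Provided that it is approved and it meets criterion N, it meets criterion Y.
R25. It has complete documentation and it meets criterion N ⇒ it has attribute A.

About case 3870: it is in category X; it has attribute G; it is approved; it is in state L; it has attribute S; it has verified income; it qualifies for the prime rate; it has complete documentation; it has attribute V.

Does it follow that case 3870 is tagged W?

No

Forward chaining from the given facts derives: has a DTI below 40%, has a co-signer, is from an existing customer, requires manual review, exceeds the LTV cap, meets criterion T, satisfies condition D, meets criterion U.
Rules concluding "it is tagged W": R18 needs "it is flagged for fraud"; R21 needs "it has attribute B" — none of these are established.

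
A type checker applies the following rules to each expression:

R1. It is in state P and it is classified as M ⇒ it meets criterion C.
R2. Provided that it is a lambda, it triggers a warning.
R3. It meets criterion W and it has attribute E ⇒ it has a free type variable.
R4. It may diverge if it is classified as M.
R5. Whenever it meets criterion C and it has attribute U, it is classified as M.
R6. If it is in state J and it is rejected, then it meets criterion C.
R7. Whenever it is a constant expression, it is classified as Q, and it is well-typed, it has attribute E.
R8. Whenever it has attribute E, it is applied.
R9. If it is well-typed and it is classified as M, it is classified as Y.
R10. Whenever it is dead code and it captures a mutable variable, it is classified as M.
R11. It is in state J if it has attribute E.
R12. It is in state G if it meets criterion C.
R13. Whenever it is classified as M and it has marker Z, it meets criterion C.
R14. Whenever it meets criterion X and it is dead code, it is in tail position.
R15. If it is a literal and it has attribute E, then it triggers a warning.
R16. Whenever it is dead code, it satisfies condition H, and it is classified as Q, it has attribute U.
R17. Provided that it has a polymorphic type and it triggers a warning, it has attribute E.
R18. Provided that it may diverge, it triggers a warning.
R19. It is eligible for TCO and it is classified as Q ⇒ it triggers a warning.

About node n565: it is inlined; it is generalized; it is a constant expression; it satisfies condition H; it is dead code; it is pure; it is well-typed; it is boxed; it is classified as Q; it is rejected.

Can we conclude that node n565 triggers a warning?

By R7 (it is a constant expression, it is classified as Q, it is well-typed): it has attribute E.
By R11 (it has attribute E): it is in state J.
By R16 (it is dead code, it satisfies condition H, it is classified as Q): it has attribute U.
By R6 (it is in state J, it is rejected): it meets criterion C.
By R5 (it meets criterion C, it has attribute U): it is classified as M.
By R4 (it is classified as M): it may diverge.
By R18 (it may diverge): it triggers a warning.

Yes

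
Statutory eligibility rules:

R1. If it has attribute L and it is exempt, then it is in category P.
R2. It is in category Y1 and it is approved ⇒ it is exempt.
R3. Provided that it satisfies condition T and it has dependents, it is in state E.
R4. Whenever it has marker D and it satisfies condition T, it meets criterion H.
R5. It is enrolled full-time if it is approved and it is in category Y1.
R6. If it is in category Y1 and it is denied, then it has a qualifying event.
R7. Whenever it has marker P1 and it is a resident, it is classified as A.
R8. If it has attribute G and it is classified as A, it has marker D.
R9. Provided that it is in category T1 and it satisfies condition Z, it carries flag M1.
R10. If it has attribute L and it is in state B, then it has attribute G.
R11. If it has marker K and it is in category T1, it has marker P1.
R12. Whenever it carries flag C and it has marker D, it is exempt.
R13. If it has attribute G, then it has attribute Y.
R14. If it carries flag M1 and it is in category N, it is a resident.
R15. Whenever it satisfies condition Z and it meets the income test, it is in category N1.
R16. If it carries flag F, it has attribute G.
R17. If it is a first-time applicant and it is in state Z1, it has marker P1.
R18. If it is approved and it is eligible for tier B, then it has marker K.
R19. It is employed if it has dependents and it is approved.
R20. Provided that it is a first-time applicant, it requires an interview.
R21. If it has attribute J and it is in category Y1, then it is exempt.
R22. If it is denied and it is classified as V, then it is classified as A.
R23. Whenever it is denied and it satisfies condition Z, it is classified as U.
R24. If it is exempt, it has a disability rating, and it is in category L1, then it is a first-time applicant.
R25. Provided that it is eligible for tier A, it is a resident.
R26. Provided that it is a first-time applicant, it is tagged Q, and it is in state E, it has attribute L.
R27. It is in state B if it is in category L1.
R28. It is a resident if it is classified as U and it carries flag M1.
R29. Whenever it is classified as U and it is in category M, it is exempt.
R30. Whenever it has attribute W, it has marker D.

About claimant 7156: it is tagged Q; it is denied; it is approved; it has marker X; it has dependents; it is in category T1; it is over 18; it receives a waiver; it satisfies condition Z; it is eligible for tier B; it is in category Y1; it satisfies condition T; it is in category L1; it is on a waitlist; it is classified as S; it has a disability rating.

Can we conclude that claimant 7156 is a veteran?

Forward chaining from the given facts derives: is exempt, is in state E, is enrolled full-time, has a qualifying event, carries flag M1, has marker K, is employed, is classified as U, is a first-time applicant, has attribute L, is in state B, is a resident, is in category P, has attribute G, has marker P1, has attribute Y, requires an interview, is classified as A, has marker D, meets criterion H.
No rule has "it is a veteran" as its conclusion, and it is not among the given facts.

No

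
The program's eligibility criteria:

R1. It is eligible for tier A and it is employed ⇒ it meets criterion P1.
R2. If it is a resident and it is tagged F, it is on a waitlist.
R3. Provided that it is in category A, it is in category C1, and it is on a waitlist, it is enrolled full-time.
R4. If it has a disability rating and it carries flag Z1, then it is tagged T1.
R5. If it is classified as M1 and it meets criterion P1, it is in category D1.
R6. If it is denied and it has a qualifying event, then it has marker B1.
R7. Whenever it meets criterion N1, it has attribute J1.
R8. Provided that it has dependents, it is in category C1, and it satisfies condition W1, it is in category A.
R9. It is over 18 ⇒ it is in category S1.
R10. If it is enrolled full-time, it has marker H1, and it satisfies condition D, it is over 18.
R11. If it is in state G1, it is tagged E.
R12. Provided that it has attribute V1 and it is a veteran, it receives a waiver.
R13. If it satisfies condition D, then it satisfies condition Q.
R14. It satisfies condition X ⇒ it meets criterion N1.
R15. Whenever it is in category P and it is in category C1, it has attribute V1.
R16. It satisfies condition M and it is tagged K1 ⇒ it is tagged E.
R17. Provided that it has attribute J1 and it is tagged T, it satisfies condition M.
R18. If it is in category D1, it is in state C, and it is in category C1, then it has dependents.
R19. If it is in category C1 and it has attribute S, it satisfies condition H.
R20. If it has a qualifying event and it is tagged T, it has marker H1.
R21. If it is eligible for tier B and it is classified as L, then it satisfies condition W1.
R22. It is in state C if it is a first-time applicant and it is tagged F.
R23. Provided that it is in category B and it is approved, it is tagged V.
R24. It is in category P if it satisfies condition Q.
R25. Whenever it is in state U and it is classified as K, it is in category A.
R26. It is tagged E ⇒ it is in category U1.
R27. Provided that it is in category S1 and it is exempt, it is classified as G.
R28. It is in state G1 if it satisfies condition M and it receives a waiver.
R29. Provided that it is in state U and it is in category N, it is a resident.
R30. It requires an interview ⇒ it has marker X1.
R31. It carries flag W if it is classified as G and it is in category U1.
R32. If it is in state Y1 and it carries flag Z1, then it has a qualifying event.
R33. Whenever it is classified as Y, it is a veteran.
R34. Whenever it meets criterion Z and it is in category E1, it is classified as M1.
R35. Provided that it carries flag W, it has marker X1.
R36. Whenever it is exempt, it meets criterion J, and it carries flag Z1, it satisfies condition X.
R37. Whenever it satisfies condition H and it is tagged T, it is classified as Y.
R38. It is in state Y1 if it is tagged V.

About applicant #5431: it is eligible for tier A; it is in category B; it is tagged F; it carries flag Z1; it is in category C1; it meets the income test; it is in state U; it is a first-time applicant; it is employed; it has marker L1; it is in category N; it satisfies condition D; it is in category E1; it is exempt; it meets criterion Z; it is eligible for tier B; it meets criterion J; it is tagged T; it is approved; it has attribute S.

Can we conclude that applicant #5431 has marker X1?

No

Forward chaining from the given facts derives: meets criterion P1, satisfies condition Q, satisfies condition H, is in state C, is tagged V, is in category P, is a resident, is classified as M1, satisfies condition X, is classified as Y, is in state Y1, is on a waitlist, is in category D1, meets criterion N1, has attribute V1, has dependents, has a qualifying event, is a veteran, has attribute J1, receives a waiver, satisfies condition M, has marker H1, is in state G1, is tagged E, is in category U1.
Rules concluding "it has marker X1": R30 needs "it requires an interview"; R35 needs "it carries flag W" — none of these are established.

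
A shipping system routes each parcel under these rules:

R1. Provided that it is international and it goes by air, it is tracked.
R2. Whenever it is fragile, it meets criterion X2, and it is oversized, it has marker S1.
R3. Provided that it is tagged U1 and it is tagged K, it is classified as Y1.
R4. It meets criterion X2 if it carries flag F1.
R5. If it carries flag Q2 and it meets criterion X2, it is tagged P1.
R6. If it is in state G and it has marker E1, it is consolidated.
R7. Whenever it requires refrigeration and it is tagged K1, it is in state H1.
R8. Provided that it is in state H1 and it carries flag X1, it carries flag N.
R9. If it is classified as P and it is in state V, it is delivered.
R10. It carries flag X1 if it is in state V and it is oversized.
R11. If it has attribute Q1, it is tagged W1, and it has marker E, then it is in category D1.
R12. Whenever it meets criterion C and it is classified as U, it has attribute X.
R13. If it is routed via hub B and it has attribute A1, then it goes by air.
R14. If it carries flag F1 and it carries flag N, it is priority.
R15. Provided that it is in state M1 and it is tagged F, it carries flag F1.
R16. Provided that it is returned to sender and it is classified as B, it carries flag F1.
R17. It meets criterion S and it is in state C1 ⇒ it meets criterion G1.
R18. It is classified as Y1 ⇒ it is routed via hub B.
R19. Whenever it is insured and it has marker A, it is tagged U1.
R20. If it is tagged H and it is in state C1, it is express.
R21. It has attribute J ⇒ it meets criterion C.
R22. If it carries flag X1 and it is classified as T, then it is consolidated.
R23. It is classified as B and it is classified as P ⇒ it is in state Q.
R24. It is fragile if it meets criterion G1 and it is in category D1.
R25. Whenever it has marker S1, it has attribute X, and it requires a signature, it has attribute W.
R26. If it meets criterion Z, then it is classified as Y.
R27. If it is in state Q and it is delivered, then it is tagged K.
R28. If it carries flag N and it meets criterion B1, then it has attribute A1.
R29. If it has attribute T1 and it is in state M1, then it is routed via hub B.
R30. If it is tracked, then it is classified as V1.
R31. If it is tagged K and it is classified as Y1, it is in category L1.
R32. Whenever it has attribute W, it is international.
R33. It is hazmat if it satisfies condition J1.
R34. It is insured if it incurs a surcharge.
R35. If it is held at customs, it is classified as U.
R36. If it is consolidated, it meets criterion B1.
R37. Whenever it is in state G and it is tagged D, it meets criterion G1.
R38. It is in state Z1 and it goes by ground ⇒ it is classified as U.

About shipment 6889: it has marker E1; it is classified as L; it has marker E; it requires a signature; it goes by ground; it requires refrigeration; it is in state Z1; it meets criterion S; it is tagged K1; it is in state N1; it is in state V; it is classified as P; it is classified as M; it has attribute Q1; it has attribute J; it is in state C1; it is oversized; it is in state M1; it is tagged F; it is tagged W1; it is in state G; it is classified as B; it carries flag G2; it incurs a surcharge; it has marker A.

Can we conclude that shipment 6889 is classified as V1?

Yes

By R6 (it is in state G, it has marker E1): it is consolidated.
By R7 (it requires refrigeration, it is tagged K1): it is in state H1.
By R9 (it is classified as P, it is in state V): it is delivered.
By R10 (it is in state V, it is oversized): it carries flag X1.
By R11 (it has attribute Q1, it is tagged W1, it has marker E): it is in category D1.
By R15 (it is in state M1, it is tagged F): it carries flag F1.
By R17 (it meets criterion S, it is in state C1): it meets criterion G1.
By R21 (it has attribute J): it meets criterion C.
By R23 (it is classified as B, it is classified as P): it is in state Q.
By R24 (it meets criterion G1, it is in category D1): it is fragile.
By R27 (it is in state Q, it is delivered): it is tagged K.
By R34 (it incurs a surcharge): it is insured.
By R36 (it is consolidated): it meets criterion B1.
By R38 (it is in state Z1, it goes by ground): it is classified as U.
By R4 (it carries flag F1): it meets criterion X2.
By R8 (it is in state H1, it carries flag X1): it carries flag N.
By R12 (it meets criterion C, it is classified as U): it has attribute X.
By R19 (it is insured, it has marker A): it is tagged U1.
By R28 (it carries flag N, it meets criterion B1): it has attribute A1.
By R2 (it is fragile, it meets criterion X2, it is oversized): it has marker S1.
By R3 (it is tagged U1, it is tagged K): it is classified as Y1.
By R18 (it is classified as Y1): it is routed via hub B.
By R25 (it has marker S1, it has attribute X, it requires a signature): it has attribute W.
By R32 (it has attribute W): it is international.
By R13 (it is routed via hub B, it has attribute A1): it goes by air.
By R1 (it is international, it goes by air): it is tracked.
By R30 (it is tracked): it is classified as V1.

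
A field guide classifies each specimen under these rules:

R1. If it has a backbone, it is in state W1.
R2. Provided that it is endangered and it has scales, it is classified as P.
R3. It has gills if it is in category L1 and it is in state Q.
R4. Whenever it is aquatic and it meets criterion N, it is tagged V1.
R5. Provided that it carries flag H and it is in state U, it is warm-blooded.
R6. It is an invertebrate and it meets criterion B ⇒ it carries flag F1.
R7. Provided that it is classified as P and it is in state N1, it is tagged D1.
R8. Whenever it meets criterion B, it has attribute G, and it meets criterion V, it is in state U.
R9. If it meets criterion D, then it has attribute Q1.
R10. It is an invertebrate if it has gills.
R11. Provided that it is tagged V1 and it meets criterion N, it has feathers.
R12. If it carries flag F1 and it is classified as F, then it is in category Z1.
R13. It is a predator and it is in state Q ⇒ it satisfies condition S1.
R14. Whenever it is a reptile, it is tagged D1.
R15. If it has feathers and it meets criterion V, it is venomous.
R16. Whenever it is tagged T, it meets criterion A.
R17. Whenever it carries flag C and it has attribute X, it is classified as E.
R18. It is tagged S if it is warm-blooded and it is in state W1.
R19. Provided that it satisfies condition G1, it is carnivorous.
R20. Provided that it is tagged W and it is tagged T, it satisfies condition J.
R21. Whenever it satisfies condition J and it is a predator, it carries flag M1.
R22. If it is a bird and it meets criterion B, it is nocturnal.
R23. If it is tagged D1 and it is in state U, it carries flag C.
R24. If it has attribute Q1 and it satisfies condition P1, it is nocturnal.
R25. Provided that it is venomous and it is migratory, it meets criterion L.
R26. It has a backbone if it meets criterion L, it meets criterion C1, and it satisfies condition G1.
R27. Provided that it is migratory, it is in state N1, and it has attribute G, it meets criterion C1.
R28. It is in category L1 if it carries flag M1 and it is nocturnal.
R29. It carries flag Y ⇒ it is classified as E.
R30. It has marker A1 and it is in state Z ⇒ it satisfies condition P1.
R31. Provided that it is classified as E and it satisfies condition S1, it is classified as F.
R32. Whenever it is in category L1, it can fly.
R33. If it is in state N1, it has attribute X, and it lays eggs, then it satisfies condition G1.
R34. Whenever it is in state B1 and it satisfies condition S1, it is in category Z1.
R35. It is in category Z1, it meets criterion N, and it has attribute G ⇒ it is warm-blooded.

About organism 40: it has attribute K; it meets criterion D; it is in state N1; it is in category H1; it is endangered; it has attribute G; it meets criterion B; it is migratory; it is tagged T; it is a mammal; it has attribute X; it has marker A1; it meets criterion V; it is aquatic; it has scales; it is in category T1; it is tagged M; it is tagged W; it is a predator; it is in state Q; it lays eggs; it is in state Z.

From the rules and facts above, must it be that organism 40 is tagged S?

Forward chaining from the given facts derives: is classified as P, is tagged D1, is in state U, has attribute Q1, satisfies condition S1, meets criterion A, satisfies condition J, carries flag M1, carries flag C, meets criterion C1, satisfies condition P1, satisfies condition G1, is classified as E, is carnivorous, is nocturnal, is in category L1, is classified as F, can fly, has gills, is an invertebrate, carries flag F1, is in category Z1.
The only rule concluding "it is tagged S" is R18, which needs "it is warm-blooded"; that is never established.

No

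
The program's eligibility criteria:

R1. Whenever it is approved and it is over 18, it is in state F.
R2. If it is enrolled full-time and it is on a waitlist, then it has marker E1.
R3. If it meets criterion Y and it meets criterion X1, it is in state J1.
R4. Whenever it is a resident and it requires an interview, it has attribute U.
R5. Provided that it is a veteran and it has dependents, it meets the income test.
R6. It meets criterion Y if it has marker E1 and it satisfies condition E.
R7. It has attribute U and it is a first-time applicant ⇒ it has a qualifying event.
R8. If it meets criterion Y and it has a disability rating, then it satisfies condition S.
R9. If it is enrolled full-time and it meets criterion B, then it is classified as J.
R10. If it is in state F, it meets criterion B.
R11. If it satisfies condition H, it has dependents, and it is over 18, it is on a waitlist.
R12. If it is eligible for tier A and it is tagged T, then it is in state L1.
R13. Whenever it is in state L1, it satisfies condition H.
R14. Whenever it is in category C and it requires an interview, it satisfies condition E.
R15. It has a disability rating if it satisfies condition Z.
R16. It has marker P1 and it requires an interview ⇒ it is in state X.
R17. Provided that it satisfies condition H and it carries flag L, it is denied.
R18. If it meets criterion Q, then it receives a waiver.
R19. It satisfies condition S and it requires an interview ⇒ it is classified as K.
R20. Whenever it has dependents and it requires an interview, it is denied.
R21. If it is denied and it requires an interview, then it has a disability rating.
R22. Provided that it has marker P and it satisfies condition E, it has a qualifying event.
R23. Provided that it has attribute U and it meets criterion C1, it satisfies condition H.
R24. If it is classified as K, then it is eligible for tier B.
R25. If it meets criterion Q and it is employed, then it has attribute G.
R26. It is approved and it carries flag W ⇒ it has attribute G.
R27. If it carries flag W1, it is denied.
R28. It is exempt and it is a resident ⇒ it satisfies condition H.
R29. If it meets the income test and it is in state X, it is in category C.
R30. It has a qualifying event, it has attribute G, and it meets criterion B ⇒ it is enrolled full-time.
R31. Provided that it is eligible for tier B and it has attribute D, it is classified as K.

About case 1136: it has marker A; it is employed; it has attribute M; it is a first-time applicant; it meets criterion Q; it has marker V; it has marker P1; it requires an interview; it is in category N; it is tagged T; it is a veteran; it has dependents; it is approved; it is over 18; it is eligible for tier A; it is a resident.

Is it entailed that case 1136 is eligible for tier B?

By R1 (it is approved, it is over 18): it is in state F.
By R4 (it is a resident, it requires an interview): it has attribute U.
By R5 (it is a veteran, it has dependents): it meets the income test.
By R7 (it has attribute U, it is a first-time applicant): it has a qualifying event.
By R10 (it is in state F): it meets criterion B.
By R12 (it is eligible for tier A, it is tagged T): it is in state L1.
By R13 (it is in state L1): it satisfies condition H.
By R16 (it has marker P1, it requires an interview): it is in state X.
By R20 (it has dependents, it requires an interview): it is denied.
By R21 (it is denied, it requires an interview): it has a disability rating.
By R25 (it meets criterion Q, it is employed): it has attribute G.
By R29 (it meets the income test, it is in state X): it is in category C.
By R30 (it has a qualifying event, it has attribute G, it meets criterion B): it is enrolled full-time.
By R11 (it satisfies condition H, it has dependents, it is over 18): it is on a waitlist.
By R14 (it is in category C, it requires an interview): it satisfies condition E.
By R2 (it is enrolled full-time, it is on a waitlist): it has marker E1.
By R6 (it has marker E1, it satisfies condition E): it meets criterion Y.
By R8 (it meets criterion Y, it has a disability rating): it satisfies condition S.
By R19 (it satisfies condition S, it requires an interview): it is classified as K.
By R24 (it is classified as K): it is eligible for tier B.

Yes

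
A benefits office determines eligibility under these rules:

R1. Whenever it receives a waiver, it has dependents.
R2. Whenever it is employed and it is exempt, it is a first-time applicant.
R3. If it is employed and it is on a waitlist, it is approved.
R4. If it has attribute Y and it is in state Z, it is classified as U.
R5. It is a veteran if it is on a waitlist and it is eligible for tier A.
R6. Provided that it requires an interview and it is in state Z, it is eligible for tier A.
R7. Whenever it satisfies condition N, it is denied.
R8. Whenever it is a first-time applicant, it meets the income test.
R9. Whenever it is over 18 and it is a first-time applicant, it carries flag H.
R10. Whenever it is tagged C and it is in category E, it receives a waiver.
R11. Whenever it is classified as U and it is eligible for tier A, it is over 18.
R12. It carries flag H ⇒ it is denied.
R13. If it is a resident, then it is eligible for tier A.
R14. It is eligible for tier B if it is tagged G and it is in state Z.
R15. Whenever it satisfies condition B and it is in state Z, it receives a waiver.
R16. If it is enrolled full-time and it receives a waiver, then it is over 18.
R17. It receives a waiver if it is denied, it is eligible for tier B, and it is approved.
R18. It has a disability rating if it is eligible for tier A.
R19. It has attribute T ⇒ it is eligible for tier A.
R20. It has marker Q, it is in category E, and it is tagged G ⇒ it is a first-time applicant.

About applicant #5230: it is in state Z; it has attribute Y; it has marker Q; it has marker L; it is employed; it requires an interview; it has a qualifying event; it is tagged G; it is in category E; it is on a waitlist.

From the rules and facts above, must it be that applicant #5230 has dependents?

By R3 (it is employed, it is on a waitlist): it is approved.
By R4 (it has attribute Y, it is in state Z): it is classified as U.
By R6 (it requires an interview, it is in state Z): it is eligible for tier A.
By R11 (it is classified as U, it is eligible for tier A): it is over 18.
By R14 (it is tagged G, it is in state Z): it is eligible for tier B.
By R20 (it has marker Q, it is in category E, it is tagged G): it is a first-time applicant.
By R9 (it is over 18, it is a first-time applicant): it carries flag H.
By R12 (it carries flag H): it is denied.
By R17 (it is denied, it is eligible for tier B, it is approved): it receives a waiver.
By R1 (it receives a waiver): it has dependents.

Yes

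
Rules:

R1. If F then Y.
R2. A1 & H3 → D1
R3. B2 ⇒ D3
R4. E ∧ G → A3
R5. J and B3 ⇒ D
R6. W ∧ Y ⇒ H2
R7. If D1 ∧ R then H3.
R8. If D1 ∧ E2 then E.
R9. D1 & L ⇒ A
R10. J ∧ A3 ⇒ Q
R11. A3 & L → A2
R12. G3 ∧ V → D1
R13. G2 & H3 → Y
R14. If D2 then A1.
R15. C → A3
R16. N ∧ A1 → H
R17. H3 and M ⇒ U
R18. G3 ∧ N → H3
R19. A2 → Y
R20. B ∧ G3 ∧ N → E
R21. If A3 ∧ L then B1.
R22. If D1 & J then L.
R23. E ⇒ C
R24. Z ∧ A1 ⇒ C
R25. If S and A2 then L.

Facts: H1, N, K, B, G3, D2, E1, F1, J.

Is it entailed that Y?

Yes

A1  (by R14: D2)
H3  (by R18: G3, N)
E  (by R20: B, G3, N)
C  (by R23: E)
D1  (by R2: A1, H3)
A3  (by R15: C)
L  (by R22: D1, J)
A2  (by R11: A3, L)
Y  (by R19: A2)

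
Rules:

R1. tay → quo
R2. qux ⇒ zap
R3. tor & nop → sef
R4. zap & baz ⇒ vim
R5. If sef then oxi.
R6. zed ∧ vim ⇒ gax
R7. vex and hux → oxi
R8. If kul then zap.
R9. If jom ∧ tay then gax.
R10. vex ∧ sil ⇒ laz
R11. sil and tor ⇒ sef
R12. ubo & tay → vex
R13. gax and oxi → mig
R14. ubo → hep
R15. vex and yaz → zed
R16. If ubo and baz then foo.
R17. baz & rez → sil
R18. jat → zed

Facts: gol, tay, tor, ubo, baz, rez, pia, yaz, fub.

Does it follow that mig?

No

Forward chaining from the given facts derives: quo, vex, hep, zed, foo, sil, laz, sef, oxi.
The only rule concluding mig is R13, which needs gax; that is never established.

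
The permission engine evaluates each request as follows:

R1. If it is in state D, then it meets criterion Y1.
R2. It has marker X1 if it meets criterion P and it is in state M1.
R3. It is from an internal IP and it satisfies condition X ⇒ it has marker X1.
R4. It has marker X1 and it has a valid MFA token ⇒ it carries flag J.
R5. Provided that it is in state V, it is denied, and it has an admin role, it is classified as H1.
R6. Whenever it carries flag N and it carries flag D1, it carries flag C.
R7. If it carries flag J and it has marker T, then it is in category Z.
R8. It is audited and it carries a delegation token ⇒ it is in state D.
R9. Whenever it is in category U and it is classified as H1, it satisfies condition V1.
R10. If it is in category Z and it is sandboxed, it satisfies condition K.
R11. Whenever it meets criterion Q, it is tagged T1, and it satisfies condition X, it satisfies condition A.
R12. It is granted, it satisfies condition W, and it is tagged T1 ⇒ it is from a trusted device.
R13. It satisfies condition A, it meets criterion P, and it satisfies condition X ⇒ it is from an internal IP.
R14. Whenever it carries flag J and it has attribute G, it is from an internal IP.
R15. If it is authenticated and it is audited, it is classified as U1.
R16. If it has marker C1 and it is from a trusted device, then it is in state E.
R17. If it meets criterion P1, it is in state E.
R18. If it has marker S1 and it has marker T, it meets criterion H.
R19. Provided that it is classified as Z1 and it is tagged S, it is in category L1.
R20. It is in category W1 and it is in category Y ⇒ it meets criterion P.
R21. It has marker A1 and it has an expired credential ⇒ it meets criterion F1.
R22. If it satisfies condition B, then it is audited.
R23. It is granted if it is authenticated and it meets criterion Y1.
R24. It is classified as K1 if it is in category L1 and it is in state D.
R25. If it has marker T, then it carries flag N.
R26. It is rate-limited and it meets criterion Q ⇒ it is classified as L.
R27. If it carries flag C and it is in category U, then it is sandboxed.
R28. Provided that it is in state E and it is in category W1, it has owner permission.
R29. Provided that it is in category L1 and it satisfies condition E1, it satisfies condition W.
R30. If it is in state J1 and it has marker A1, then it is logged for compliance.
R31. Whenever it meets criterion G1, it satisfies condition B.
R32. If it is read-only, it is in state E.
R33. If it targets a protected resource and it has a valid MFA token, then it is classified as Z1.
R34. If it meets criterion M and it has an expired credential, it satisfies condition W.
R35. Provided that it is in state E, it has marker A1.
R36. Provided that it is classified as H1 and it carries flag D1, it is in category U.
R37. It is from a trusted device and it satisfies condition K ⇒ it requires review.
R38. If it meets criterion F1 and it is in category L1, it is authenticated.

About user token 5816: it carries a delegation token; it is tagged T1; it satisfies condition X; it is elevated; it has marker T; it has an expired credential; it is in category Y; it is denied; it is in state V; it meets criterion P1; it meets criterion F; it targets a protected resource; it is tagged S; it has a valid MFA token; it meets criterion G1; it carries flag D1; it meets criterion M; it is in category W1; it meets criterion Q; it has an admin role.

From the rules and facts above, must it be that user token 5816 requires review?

Yes

By R5 (it is in state V, it is denied, it has an admin role): it is classified as H1.
By R11 (it meets criterion Q, it is tagged T1, it satisfies condition X): it satisfies condition A.
By R17 (it meets criterion P1): it is in state E.
By R20 (it is in category W1, it is in category Y): it meets criterion P.
By R25 (it has marker T): it carries flag N.
By R31 (it meets criterion G1): it satisfies condition B.
By R33 (it targets a protected resource, it has a valid MFA token): it is classified as Z1.
By R34 (it meets criterion M, it has an expired credential): it satisfies condition W.
By R35 (it is in state E): it has marker A1.
By R36 (it is classified as H1, it carries flag D1): it is in category U.
By R6 (it carries flag N, it carries flag D1): it carries flag C.
By R13 (it satisfies condition A, it meets criterion P, it satisfies condition X): it is from an internal IP.
By R19 (it is classified as Z1, it is tagged S): it is in category L1.
By R21 (it has marker A1, it has an expired credential): it meets criterion F1.
By R22 (it satisfies condition B): it is audited.
By R27 (it carries flag C, it is in category U): it is sandboxed.
By R38 (it meets criterion F1, it is in category L1): it is authenticated.
By R3 (it is from an internal IP, it satisfies condition X): it has marker X1.
By R4 (it has marker X1, it has a valid MFA token): it carries flag J.
By R7 (it carries flag J, it has marker T): it is in category Z.
By R8 (it is audited, it carries a delegation token): it is in state D.
By R10 (it is in category Z, it is sandboxed): it satisfies condition K.
By R1 (it is in state D): it meets criterion Y1.
By R23 (it is authenticated, it meets criterion Y1): it is granted.
By R12 (it is granted, it satisfies condition W, it is tagged T1): it is from a trusted device.
By R37 (it is from a trusted device, it satisfies condition K): it requires review.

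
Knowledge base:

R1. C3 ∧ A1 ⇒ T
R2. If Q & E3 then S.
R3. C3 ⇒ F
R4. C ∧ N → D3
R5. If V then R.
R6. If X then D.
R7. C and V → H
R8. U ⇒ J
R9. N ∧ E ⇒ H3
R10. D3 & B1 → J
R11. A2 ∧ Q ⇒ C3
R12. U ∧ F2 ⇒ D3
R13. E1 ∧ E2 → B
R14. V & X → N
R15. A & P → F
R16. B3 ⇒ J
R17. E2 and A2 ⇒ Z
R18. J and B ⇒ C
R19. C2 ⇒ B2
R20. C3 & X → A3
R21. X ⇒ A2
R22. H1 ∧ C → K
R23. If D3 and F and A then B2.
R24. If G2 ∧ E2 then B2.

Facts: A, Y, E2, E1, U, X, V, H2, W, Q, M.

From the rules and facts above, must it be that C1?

Forward chaining from the given facts derives: R, D, J, B, N, C, A2, D3, H, C3, Z, A3, F, B2.
No rule has C1 as its conclusion, and it is not among the given facts.

No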